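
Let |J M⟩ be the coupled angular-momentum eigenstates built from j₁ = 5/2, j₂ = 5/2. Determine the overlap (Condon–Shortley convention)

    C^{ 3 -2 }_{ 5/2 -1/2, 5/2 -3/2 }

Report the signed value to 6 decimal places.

√[7·2!3!3!/9! · 2!3!1!4!1!5!] = √(48)
  +(−1)^0/∏(0,2,3,1,0,2)! = 1/24  (running 1/24)
  +(−1)^1/∏(1,1,2,0,1,3)! = -1/12  (running -1/24)
⟨..|..⟩ = √(48)·(-1/24) = -0.288675

-0.288675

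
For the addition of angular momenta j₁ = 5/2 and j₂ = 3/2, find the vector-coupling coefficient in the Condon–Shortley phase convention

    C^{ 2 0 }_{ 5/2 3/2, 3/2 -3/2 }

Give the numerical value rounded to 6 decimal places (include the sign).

+0.654654  (= +√(3/7))

√[5·2!3!1!/7! · 4!1!0!3!2!2!] = √(48/7)
  +(−1)^0/∏(0,2,1,0,2,1)! = 1/4  (running 1/4)
⟨..|..⟩ = √(48/7)·(1/4) = +0.654654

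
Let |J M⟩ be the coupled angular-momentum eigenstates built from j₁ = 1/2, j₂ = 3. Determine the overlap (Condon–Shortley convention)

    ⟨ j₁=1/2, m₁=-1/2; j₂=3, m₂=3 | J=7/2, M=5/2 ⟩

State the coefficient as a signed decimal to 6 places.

j₁+j₂−J=0  J+j₁−j₂=1  J−j₁+j₂=6  j₁+j₂+J+1=8
(j₁±m₁, j₂±m₂, J±M) = (0,1,6,0,6,1)
P² = 518400/7
sum k=0..0:
  [0] +1/720 = 1/720
S = 1/720
C² = P²·S² = 1/7 ; C = +0.377964

+√(1/7) ≈ +0.377964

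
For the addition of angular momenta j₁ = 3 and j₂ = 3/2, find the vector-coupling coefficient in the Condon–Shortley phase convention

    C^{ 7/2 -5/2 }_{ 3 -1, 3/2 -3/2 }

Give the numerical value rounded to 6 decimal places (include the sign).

triangle: 1!×5!×2!/9! = 240/362880
(j±m)!: 2!×4!×0!×3!×1!×6! = 207360
prefactor² = (2J+1)×Δ×N² = 7680/7
  k=0: +1/(0!×1!×4!×0!×1!×2!) = 1/48
Σ = 1/48  ⇒  CG² = 7680/7×1/48² = 10/21
CG = +√(10/21) = +0.690066

+√(10/21) ≈ +0.690066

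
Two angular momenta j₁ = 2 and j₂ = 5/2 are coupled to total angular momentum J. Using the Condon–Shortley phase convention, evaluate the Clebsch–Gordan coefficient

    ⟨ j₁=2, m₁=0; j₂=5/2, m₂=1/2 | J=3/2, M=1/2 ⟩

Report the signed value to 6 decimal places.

+0.239046

√[4·3!1!2!/7! · 2!2!3!2!2!1!] = √(32/35)
  +(−1)^1/∏(1,2,1,2,0,0)! = -1/4  (running -1/4)
  +(−1)^2/∏(2,1,0,1,1,1)! = 1/2  (running 1/4)
⟨..|..⟩ = √(32/35)·(1/4) = +0.239046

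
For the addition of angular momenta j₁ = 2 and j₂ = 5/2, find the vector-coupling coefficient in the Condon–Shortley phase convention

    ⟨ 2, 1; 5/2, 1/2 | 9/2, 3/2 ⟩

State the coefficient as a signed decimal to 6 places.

triangle: 0!×4!×5!/10! = 2880/3628800
(j±m)!: 3!×1!×3!×2!×6!×3! = 311040
prefactor² = (2J+1)×Δ×N² = 17280/7
  k=0: +1/(0!×0!×1!×3!×3!×2!) = 1/72
Σ = 1/72  ⇒  CG² = 17280/7×1/72² = 10/21
CG = +√(10/21) = +0.690066

+√(10/21) = +0.690066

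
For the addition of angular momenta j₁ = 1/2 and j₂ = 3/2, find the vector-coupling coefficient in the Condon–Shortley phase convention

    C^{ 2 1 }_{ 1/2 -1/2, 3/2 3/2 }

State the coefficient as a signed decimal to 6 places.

+√(1/4) = +0.500000

√[5·0!1!3!/5! · 0!1!3!0!3!1!] = √(9)
  +(−1)^0/∏(0,0,1,3,0,0)! = 1/6  (running 1/6)
⟨..|..⟩ = √(9)·(1/6) = +0.500000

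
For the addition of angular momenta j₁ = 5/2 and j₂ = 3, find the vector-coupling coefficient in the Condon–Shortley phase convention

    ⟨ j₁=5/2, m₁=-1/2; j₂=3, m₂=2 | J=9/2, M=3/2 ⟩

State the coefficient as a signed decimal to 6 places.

-0.604815

j₁+j₂−J=1  J+j₁−j₂=4  J−j₁+j₂=5  j₁+j₂+J+1=11
(j₁±m₁, j₂±m₂, J±M) = (2,3,5,1,6,3)
P² = 345600/77
sum k=0..1:
  [0] +1/720 = 1/720
  [1] −1/96 = -1/96
S = -13/1440
C² = P²·S² = 169/462 ; C = -0.604815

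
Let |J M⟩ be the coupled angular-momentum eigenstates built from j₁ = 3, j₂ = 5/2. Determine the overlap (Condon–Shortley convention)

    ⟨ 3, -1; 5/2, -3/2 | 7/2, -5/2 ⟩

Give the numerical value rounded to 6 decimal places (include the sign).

−√(10/63) = -0.398410

j₁+j₂−J=2  J+j₁−j₂=4  J−j₁+j₂=3  j₁+j₂+J+1=10
(j₁±m₁, j₂±m₂, J±M) = (2,4,1,4,1,6)
P² = 18432/35
sum k=0..1:
  [0] +1/96 = 1/96
  [1] −1/36 = -1/36
S = -5/288
C² = P²·S² = 10/63 ; C = -0.398410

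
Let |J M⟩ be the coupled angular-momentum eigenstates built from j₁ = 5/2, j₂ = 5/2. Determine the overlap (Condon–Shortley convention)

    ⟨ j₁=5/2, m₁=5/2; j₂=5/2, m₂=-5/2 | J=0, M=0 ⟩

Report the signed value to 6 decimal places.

+√(1/6) ≈ +0.408248

triangle: 5!×0!×0!/6! = 120/720
(j±m)!: 5!×0!×0!×5!×0!×0! = 14400
prefactor² = (2J+1)×Δ×N² = 2400
  k=0: +1/(0!×5!×0!×0!×0!×0!) = 1/120
Σ = 1/120  ⇒  CG² = 2400×1/120² = 1/6
CG = +√(1/6) = +0.408248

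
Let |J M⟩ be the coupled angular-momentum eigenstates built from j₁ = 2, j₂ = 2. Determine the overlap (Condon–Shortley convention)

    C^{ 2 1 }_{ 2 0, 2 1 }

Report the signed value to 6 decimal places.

-0.267261

j₁+j₂−J=2  J+j₁−j₂=2  J−j₁+j₂=2  j₁+j₂+J+1=7
(j₁±m₁, j₂±m₂, J±M) = (2,2,3,1,3,1)
P² = 8/7
sum k=1..2:
  [1] −1/2 = -1/2
  [2] +1/4 = 1/4
S = -1/4
C² = P²·S² = 1/14 ; C = -0.267261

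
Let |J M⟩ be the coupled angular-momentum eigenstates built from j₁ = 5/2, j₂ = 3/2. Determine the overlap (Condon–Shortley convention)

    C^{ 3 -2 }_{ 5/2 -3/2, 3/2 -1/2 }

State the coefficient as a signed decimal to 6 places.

j₁+j₂−J=1  J+j₁−j₂=4  J−j₁+j₂=2  j₁+j₂+J+1=8
(j₁±m₁, j₂±m₂, J±M) = (1,4,1,2,1,5)
P² = 48
sum k=0..1:
  [0] +1/24 = 1/24
  [1] −1/12 = -1/12
S = -1/24
C² = P²·S² = 1/12 ; C = -0.288675

-0.288675  (= −√(1/12))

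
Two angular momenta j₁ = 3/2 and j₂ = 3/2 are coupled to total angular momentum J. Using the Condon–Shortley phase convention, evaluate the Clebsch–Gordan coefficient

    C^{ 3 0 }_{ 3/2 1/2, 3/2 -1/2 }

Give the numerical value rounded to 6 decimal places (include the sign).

j₁+j₂−J=0  J+j₁−j₂=3  J−j₁+j₂=3  j₁+j₂+J+1=7
(j₁±m₁, j₂±m₂, J±M) = (2,1,1,2,3,3)
P² = 36/5
sum k=0..0:
  [0] +1/4 = 1/4
S = 1/4
C² = P²·S² = 9/20 ; C = +0.670820

+0.670820  (= +√(9/20))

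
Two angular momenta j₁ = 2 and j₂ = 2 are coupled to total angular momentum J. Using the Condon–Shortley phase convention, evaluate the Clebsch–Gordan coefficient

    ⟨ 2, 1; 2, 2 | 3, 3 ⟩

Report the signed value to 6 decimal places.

√[7·1!3!3!/8! · 3!1!4!0!6!0!] = √(648)
  +(−1)^1/∏(1,0,0,3,3,0)! = -1/36  (running -1/36)
⟨..|..⟩ = √(648)·(-1/36) = -0.707107

-0.707107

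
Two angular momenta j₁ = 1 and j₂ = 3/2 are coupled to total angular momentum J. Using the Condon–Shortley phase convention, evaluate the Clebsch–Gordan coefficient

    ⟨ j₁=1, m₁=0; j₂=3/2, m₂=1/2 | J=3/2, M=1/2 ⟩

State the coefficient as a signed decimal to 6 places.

-0.258199  (= −√(1/15))

triangle: 1!*1!*2!/5! = 2/120
(j±m)!: 1!*1!*2!*1!*2!*1! = 4
prefactor² = (2J+1)*Δ*N² = 4/15
  k=0: +1/(0!*1!*1!*2!*0!*0!) = 1/2
  k=1: −1/(1!*0!*0!*1!*1!*1!) = -1
Σ = -1/2  ⇒  CG² = 4/15*(-1/2)² = 1/15
CG = −√(1/15) = -0.258199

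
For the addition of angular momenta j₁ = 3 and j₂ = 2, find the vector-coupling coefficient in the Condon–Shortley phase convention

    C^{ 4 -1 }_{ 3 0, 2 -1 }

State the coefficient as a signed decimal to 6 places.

+0.462910  (= +√(3/14))

√[9·1!5!3!/10! · 3!3!1!3!3!5!] = √(1944/7)
  +(−1)^0/∏(0,1,3,1,2,2)! = 1/24  (running 1/24)
  +(−1)^1/∏(1,0,2,0,3,3)! = -1/72  (running 1/36)
⟨..|..⟩ = √(1944/7)·(1/36) = +0.462910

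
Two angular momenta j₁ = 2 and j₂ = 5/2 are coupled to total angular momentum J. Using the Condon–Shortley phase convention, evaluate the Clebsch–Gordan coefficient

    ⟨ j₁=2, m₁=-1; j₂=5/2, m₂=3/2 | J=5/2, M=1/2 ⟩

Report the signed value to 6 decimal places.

+0.414039  (= +√(6/35))

√[6·2!2!3!/8! · 1!3!4!1!3!2!] = √(216/35)
  +(−1)^1/∏(1,1,2,3,0,0)! = -1/12  (running -1/12)
  +(−1)^2/∏(2,0,1,2,1,1)! = 1/4  (running 1/6)
⟨..|..⟩ = √(216/35)·(1/6) = +0.414039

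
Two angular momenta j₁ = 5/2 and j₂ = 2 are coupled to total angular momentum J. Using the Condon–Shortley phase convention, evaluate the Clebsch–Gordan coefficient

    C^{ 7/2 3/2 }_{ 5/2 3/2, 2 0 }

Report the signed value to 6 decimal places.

+√(2/7) = +0.534522

√[8·1!4!3!/9! · 4!1!2!2!5!2!] = √(512/7)
  +(−1)^0/∏(0,1,1,2,3,1)! = 1/12  (running 1/12)
  +(−1)^1/∏(1,0,0,1,4,2)! = -1/48  (running 1/16)
⟨..|..⟩ = √(512/7)·(1/16) = +0.534522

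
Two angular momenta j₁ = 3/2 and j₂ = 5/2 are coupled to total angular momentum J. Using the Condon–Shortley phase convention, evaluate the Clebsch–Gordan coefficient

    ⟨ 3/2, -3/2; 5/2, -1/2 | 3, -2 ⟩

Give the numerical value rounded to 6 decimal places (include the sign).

-0.707107

j₁+j₂−J=1  J+j₁−j₂=2  J−j₁+j₂=4  j₁+j₂+J+1=8
(j₁±m₁, j₂±m₂, J±M) = (0,3,2,3,1,5)
P² = 72
sum k=1..1:
  [1] −1/12 = -1/12
S = -1/12
C² = P²·S² = 1/2 ; C = -0.707107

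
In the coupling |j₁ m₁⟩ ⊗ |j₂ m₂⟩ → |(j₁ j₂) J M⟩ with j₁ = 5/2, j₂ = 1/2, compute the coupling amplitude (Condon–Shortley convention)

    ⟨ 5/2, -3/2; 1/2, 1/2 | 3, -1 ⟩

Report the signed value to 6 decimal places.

+0.577350

j₁+j₂−J=0  J+j₁−j₂=5  J−j₁+j₂=1  j₁+j₂+J+1=7
(j₁±m₁, j₂±m₂, J±M) = (1,4,1,0,2,4)
P² = 192
sum k=0..0:
  [0] +1/24 = 1/24
S = 1/24
C² = P²·S² = 1/3 ; C = +0.577350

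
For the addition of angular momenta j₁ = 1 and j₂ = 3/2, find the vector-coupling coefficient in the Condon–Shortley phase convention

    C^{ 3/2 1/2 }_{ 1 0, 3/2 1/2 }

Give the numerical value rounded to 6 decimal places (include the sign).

triangle: 1!*1!*2!/5! = 2/120
(j±m)!: 1!*1!*2!*1!*2!*1! = 4
prefactor² = (2J+1)*Δ*N² = 4/15
  k=0: +1/(0!*1!*1!*2!*0!*0!) = 1/2
  k=1: −1/(1!*0!*0!*1!*1!*1!) = -1
Σ = -1/2  ⇒  CG² = 4/15*(-1/2)² = 1/15
CG = −√(1/15) = -0.258199

−√(1/15) ≈ -0.258199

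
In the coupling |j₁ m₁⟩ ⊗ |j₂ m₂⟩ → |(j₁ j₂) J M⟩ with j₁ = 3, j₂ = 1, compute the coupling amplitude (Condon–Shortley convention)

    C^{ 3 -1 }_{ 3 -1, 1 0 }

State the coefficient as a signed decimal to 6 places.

triangle: 1!·5!·1!/8! = 120/40320
(j±m)!: 2!·4!·1!·1!·2!·4! = 2304
prefactor² = (2J+1)·Δ·N² = 48
  k=0: +1/(0!·1!·4!·1!·1!·0!) = 1/24
  k=1: −1/(1!·0!·3!·0!·2!·1!) = -1/12
Σ = -1/24  ⇒  CG² = 48·(-1/24)² = 1/12
CG = −√(1/12) = -0.288675

-0.288675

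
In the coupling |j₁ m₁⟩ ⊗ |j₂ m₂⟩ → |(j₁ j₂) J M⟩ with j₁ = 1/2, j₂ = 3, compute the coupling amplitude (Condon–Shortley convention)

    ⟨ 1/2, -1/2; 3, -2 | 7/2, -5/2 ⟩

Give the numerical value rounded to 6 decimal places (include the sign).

+√(6/7) = +0.925820

triangle: 0!×1!×6!/8! = 720/40320
(j±m)!: 0!×1!×1!×5!×1!×6! = 86400
prefactor² = (2J+1)×Δ×N² = 86400/7
  k=0: +1/(0!×0!×1!×1!×0!×5!) = 1/120
Σ = 1/120  ⇒  CG² = 86400/7×1/120² = 6/7
CG = +√(6/7) = +0.925820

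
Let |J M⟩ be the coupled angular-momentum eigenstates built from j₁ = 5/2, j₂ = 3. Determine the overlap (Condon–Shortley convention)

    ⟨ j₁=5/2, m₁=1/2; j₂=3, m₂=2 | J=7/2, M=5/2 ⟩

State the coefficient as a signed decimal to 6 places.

j₁+j₂−J=2  J+j₁−j₂=3  J−j₁+j₂=4  j₁+j₂+J+1=10
(j₁±m₁, j₂±m₂, J±M) = (3,2,5,1,6,1)
P² = 4608/7
sum k=1..2:
  [1] −1/48 = -1/48
  [2] +1/72 = 1/72
S = -1/144
C² = P²·S² = 2/63 ; C = -0.178174

-0.178174  (= −√(2/63))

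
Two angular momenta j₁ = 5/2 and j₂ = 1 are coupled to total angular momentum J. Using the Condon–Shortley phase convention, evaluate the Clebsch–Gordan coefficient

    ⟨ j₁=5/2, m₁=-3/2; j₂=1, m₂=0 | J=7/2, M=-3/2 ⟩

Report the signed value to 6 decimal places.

√[8·0!5!2!/8! · 1!4!1!1!2!5!] = √(1920/7)
  +(−1)^0/∏(0,0,4,1,1,1)! = 1/24  (running 1/24)
⟨..|..⟩ = √(1920/7)·(1/24) = +0.690066

+√(10/21) = +0.690066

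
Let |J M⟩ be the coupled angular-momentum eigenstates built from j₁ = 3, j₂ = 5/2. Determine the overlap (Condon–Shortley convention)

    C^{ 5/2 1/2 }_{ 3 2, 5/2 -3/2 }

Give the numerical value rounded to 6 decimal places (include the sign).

triangle: 3!·3!·2!/9! = 72/362880
(j±m)!: 5!·1!·1!·4!·3!·2! = 34560
prefactor² = (2J+1)·Δ·N² = 288/7
  k=0: +1/(0!·3!·1!·1!·2!·1!) = 1/12
  k=1: −1/(1!·2!·0!·0!·3!·2!) = -1/24
Σ = 1/24  ⇒  CG² = 288/7·1/24² = 1/14
CG = +√(1/14) = +0.267261

+√(1/14) = +0.267261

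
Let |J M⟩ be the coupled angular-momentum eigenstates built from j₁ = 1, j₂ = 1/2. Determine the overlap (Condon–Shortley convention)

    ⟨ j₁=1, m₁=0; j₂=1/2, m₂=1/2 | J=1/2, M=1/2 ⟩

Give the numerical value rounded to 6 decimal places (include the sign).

−√(1/3) = -0.577350

j₁+j₂−J=1  J+j₁−j₂=1  J−j₁+j₂=0  j₁+j₂+J+1=3
(j₁±m₁, j₂±m₂, J±M) = (1,1,1,0,1,0)
P² = 1/3
sum k=1..1:
  [1] −1/1 = -1
S = -1
C² = P²·S² = 1/3 ; C = -0.577350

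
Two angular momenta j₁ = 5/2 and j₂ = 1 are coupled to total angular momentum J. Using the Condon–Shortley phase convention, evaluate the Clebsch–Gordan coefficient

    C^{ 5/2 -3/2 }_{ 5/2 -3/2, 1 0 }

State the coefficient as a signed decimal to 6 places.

j₁+j₂−J=1  J+j₁−j₂=4  J−j₁+j₂=1  j₁+j₂+J+1=7
(j₁±m₁, j₂±m₂, J±M) = (1,4,1,1,1,4)
P² = 576/35
sum k=0..1:
  [0] +1/24 = 1/24
  [1] −1/6 = -1/6
S = -1/8
C² = P²·S² = 9/35 ; C = -0.507093

-0.507093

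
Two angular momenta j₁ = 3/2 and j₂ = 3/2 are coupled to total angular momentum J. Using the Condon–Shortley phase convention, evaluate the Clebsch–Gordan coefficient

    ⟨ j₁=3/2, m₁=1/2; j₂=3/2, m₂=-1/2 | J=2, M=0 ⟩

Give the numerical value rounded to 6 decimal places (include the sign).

+0.500000

j₁+j₂−J=1  J+j₁−j₂=2  J−j₁+j₂=2  j₁+j₂+J+1=6
(j₁±m₁, j₂±m₂, J±M) = (2,1,1,2,2,2)
P² = 4/9
sum k=0..1:
  [0] +1/1 = 1
  [1] −1/4 = -1/4
S = 3/4
C² = P²·S² = 1/4 ; C = +0.500000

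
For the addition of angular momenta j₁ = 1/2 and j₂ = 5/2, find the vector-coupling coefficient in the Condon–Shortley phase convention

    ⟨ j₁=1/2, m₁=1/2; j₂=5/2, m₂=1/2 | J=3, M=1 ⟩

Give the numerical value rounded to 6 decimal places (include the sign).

+√(2/3) = +0.816497

√[7·0!1!5!/7! · 1!0!3!2!4!2!] = √(96)
  +(−1)^0/∏(0,0,0,3,1,2)! = 1/12  (running 1/12)
⟨..|..⟩ = √(96)·(1/12) = +0.816497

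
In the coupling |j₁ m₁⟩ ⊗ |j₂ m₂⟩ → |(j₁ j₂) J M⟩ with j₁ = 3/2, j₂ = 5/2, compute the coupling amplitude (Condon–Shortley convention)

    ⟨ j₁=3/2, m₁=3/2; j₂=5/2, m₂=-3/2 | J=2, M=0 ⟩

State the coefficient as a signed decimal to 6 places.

+0.654654

√[5·2!1!3!/7! · 3!0!1!4!2!2!] = √(48/7)
  +(−1)^0/∏(0,2,0,1,1,2)! = 1/4  (running 1/4)
⟨..|..⟩ = √(48/7)·(1/4) = +0.654654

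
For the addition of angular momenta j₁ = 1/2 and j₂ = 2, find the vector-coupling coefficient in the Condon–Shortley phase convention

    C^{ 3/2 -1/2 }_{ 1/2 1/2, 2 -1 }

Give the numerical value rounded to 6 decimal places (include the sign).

j₁+j₂−J=1  J+j₁−j₂=0  J−j₁+j₂=3  j₁+j₂+J+1=5
(j₁±m₁, j₂±m₂, J±M) = (1,0,1,3,1,2)
P² = 12/5
sum k=0..0:
  [0] +1/2 = 1/2
S = 1/2
C² = P²·S² = 3/5 ; C = +0.774597

+√(3/5) = +0.774597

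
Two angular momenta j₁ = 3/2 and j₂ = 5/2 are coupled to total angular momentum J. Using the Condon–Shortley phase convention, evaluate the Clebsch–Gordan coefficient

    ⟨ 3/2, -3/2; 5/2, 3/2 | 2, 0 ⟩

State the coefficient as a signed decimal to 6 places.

+√(3/7) ≈ +0.654654

j₁+j₂−J=2  J+j₁−j₂=1  J−j₁+j₂=3  j₁+j₂+J+1=7
(j₁±m₁, j₂±m₂, J±M) = (0,3,4,1,2,2)
P² = 48/7
sum k=2..2:
  [2] +1/4 = 1/4
S = 1/4
C² = P²·S² = 3/7 ; C = +0.654654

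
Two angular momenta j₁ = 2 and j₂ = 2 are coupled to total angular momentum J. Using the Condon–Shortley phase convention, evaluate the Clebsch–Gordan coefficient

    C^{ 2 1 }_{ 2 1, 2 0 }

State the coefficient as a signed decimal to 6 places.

j₁+j₂−J=2  J+j₁−j₂=2  J−j₁+j₂=2  j₁+j₂+J+1=7
(j₁±m₁, j₂±m₂, J±M) = (3,1,2,2,3,1)
P² = 8/7
sum k=0..1:
  [0] +1/4 = 1/4
  [1] −1/2 = -1/2
S = -1/4
C² = P²·S² = 1/14 ; C = -0.267261

−√(1/14) = -0.267261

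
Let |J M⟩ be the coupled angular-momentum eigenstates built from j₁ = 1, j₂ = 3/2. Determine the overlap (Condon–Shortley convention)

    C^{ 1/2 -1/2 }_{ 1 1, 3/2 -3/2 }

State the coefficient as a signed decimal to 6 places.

triangle: 2!*0!*1!/4! = 2/24
(j±m)!: 2!*0!*0!*3!*0!*1! = 12
prefactor² = (2J+1)*Δ*N² = 2
  k=0: +1/(0!*2!*0!*0!*0!*1!) = 1/2
Σ = 1/2  ⇒  CG² = 2*1/2² = 1/2
CG = +√(1/2) = +0.707107

+0.707107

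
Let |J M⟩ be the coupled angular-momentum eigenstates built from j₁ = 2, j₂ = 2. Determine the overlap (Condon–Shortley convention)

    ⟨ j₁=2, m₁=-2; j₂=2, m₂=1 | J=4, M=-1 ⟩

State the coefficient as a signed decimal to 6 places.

+0.267261  (= +√(1/14))

triangle: 0!×4!×4!/9! = 576/362880
(j±m)!: 0!×4!×3!×1!×3!×5! = 103680
prefactor² = (2J+1)×Δ×N² = 10368/7
  k=0: +1/(0!×0!×4!×3!×0!×1!) = 1/144
Σ = 1/144  ⇒  CG² = 10368/7×1/144² = 1/14
CG = +√(1/14) = +0.267261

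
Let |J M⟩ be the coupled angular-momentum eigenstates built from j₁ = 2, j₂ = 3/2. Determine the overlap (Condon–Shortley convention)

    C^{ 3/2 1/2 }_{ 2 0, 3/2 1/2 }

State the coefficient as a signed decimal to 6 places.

−√(1/5) = -0.447214

j₁+j₂−J=2  J+j₁−j₂=2  J−j₁+j₂=1  j₁+j₂+J+1=6
(j₁±m₁, j₂±m₂, J±M) = (2,2,2,1,2,1)
P² = 16/45
sum k=1..2:
  [1] −1/1 = -1
  [2] +1/4 = 1/4
S = -3/4
C² = P²·S² = 1/5 ; C = -0.447214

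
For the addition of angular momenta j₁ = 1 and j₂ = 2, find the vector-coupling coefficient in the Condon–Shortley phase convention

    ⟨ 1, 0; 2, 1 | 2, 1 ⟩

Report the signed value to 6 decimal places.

√[5·1!1!3!/6! · 1!1!3!1!3!1!] = √(3/2)
  +(−1)^0/∏(0,1,1,3,0,0)! = 1/6  (running 1/6)
  +(−1)^1/∏(1,0,0,2,1,1)! = -1/2  (running -1/3)
⟨..|..⟩ = √(3/2)·(-1/3) = -0.408248

-0.408248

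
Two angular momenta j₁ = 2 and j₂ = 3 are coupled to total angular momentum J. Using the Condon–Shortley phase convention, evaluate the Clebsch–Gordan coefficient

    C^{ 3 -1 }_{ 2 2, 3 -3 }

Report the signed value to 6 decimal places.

+√(1/6) = +0.408248

j₁+j₂−J=2  J+j₁−j₂=2  J−j₁+j₂=4  j₁+j₂+J+1=9
(j₁±m₁, j₂±m₂, J±M) = (4,0,0,6,2,4)
P² = 1536
sum k=0..0:
  [0] +1/96 = 1/96
S = 1/96
C² = P²·S² = 1/6 ; C = +0.408248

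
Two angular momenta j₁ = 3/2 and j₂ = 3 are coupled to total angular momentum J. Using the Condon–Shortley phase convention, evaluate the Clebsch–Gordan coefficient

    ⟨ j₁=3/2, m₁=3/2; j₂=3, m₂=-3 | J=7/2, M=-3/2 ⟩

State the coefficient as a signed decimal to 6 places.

j₁+j₂−J=1  J+j₁−j₂=2  J−j₁+j₂=5  j₁+j₂+J+1=9
(j₁±m₁, j₂±m₂, J±M) = (3,0,0,6,2,5)
P² = 38400/7
sum k=0..0:
  [0] +1/240 = 1/240
S = 1/240
C² = P²·S² = 2/21 ; C = +0.308607

+√(2/21) = +0.308607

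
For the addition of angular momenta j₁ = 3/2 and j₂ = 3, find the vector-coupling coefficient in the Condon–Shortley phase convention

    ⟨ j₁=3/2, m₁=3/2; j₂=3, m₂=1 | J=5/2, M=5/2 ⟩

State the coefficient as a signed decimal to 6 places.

√[6·2!1!4!/8! · 3!0!4!2!5!0!] = √(1728/7)
  +(−1)^0/∏(0,2,0,4,1,0)! = 1/48  (running 1/48)
⟨..|..⟩ = √(1728/7)·(1/48) = +0.327327

+0.327327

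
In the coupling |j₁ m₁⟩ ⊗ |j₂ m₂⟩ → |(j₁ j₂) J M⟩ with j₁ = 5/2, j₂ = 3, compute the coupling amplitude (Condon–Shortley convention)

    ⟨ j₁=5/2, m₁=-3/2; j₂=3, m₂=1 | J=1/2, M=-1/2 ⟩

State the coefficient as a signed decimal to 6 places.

triangle: 5!·0!·1!/7! = 120/5040
(j±m)!: 1!·4!·4!·2!·0!·1! = 1152
prefactor² = (2J+1)·Δ·N² = 384/7
  k=4: +1/(4!·1!·0!·0!·0!·1!) = 1/24
Σ = 1/24  ⇒  CG² = 384/7·1/24² = 2/21
CG = +√(2/21) = +0.308607

+0.308607  (= +√(2/21))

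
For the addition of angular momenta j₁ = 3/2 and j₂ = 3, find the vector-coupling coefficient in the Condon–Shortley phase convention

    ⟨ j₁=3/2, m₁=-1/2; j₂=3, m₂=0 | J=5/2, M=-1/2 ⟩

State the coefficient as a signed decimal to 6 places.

triangle: 2!×1!×4!/8! = 48/40320
(j±m)!: 1!×2!×3!×3!×2!×3! = 864
prefactor² = (2J+1)×Δ×N² = 216/35
  k=1: −1/(1!×1!×1!×2!×0!×2!) = -1/4
  k=2: +1/(2!×0!×0!×1!×1!×3!) = 1/12
Σ = -1/6  ⇒  CG² = 216/35×(-1/6)² = 6/35
CG = −√(6/35) = -0.414039

-0.414039  (= −√(6/35))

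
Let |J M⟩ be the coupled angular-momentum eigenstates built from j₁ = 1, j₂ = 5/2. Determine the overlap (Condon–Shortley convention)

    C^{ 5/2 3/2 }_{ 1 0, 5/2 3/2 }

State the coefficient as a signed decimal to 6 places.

−√(9/35) = -0.507093

√[6·1!1!4!/7! · 1!1!4!1!4!1!] = √(576/35)
  +(−1)^0/∏(0,1,1,4,0,0)! = 1/24  (running 1/24)
  +(−1)^1/∏(1,0,0,3,1,1)! = -1/6  (running -1/8)
⟨..|..⟩ = √(576/35)·(-1/8) = -0.507093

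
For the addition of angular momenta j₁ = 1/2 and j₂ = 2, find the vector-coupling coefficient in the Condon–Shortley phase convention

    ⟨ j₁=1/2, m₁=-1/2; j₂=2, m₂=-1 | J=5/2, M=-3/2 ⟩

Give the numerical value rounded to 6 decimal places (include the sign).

+0.894427

√[6·0!1!4!/6! · 0!1!1!3!1!4!] = √(144/5)
  +(−1)^0/∏(0,0,1,1,0,3)! = 1/6  (running 1/6)
⟨..|..⟩ = √(144/5)·(1/6) = +0.894427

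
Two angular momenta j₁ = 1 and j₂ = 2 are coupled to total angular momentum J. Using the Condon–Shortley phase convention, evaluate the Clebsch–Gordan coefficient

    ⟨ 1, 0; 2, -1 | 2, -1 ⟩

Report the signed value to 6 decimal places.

triangle: 1!×1!×3!/6! = 6/720
(j±m)!: 1!×1!×1!×3!×1!×3! = 36
prefactor² = (2J+1)×Δ×N² = 3/2
  k=0: +1/(0!×1!×1!×1!×0!×2!) = 1/2
  k=1: −1/(1!×0!×0!×0!×1!×3!) = -1/6
Σ = 1/3  ⇒  CG² = 3/2×1/3² = 1/6
CG = +√(1/6) = +0.408248

+√(1/6) = +0.408248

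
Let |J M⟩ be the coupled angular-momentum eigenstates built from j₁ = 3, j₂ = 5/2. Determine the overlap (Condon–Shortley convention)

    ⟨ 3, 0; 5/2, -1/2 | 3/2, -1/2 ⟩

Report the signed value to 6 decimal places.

+√(4/35) = +0.338062

√[4·4!2!1!/8! · 3!3!2!3!1!2!] = √(144/35)
  +(−1)^1/∏(1,3,2,1,0,0)! = -1/12  (running -1/12)
  +(−1)^2/∏(2,2,1,0,1,1)! = 1/4  (running 1/6)
⟨..|..⟩ = √(144/35)·(1/6) = +0.338062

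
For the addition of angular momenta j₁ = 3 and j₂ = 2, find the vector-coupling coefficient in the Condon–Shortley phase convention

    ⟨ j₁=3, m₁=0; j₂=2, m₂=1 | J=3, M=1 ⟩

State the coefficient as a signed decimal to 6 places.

j₁+j₂−J=2  J+j₁−j₂=4  J−j₁+j₂=2  j₁+j₂+J+1=9
(j₁±m₁, j₂±m₂, J±M) = (3,3,3,1,4,2)
P² = 96/5
sum k=1..2:
  [1] −1/8 = -1/8
  [2] +1/12 = 1/12
S = -1/24
C² = P²·S² = 1/30 ; C = -0.182574

-0.182574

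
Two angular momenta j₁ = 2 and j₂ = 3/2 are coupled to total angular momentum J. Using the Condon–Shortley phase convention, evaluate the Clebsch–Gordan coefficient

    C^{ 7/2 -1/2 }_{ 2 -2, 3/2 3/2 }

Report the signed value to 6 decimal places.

triangle: 0!*4!*3!/8! = 144/40320
(j±m)!: 0!*4!*3!*0!*3!*4! = 20736
prefactor² = (2J+1)*Δ*N² = 20736/35
  k=0: +1/(0!*0!*4!*3!*0!*0!) = 1/144
Σ = 1/144  ⇒  CG² = 20736/35*1/144² = 1/35
CG = +√(1/35) = +0.169031

+0.169031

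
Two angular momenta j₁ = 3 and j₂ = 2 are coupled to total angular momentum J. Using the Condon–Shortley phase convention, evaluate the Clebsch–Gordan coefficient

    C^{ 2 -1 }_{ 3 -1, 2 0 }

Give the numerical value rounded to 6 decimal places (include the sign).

+√(1/7) ≈ +0.377964

triangle: 3!*3!*1!/8! = 36/40320
(j±m)!: 2!*4!*2!*2!*1!*3! = 1152
prefactor² = (2J+1)*Δ*N² = 36/7
  k=1: −1/(1!*2!*3!*1!*0!*0!) = -1/12
  k=2: +1/(2!*1!*2!*0!*1!*1!) = 1/4
Σ = 1/6  ⇒  CG² = 36/7*1/6² = 1/7
CG = +√(1/7) = +0.377964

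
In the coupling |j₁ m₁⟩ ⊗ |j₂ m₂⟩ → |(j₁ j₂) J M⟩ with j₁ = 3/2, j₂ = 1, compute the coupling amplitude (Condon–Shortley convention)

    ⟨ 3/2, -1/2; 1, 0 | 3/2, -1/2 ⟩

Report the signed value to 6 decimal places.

−√(1/15) = -0.258199

triangle: 1!×2!×1!/5! = 2/120
(j±m)!: 1!×2!×1!×1!×1!×2! = 4
prefactor² = (2J+1)×Δ×N² = 4/15
  k=0: +1/(0!×1!×2!×1!×0!×0!) = 1/2
  k=1: −1/(1!×0!×1!×0!×1!×1!) = -1
Σ = -1/2  ⇒  CG² = 4/15×(-1/2)² = 1/15
CG = −√(1/15) = -0.258199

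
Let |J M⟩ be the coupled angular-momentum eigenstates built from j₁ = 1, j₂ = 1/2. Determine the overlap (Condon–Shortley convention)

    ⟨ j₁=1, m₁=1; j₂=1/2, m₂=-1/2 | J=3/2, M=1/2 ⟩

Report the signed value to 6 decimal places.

+√(1/3) = +0.577350

√[4·0!2!1!/4! · 2!0!0!1!2!1!] = √(4/3)
  +(−1)^0/∏(0,0,0,0,2,1)! = 1/2  (running 1/2)
⟨..|..⟩ = √(4/3)·(1/2) = +0.577350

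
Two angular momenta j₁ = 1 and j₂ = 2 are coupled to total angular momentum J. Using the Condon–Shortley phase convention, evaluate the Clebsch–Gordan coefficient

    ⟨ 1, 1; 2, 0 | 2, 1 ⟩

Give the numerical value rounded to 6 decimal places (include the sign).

+√(1/2) ≈ +0.707107

j₁+j₂−J=1  J+j₁−j₂=1  J−j₁+j₂=3  j₁+j₂+J+1=6
(j₁±m₁, j₂±m₂, J±M) = (2,0,2,2,3,1)
P² = 2
sum k=0..0:
  [0] +1/2 = 1/2
S = 1/2
C² = P²·S² = 1/2 ; C = +0.707107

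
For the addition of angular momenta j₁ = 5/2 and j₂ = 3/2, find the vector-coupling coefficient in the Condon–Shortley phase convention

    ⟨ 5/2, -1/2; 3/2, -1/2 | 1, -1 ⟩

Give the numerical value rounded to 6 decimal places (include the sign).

-0.387298  (= −√(3/20))

triangle: 3!*2!*0!/6! = 12/720
(j±m)!: 2!*3!*1!*2!*0!*2! = 48
prefactor² = (2J+1)*Δ*N² = 12/5
  k=1: −1/(1!*2!*2!*0!*0!*0!) = -1/4
Σ = -1/4  ⇒  CG² = 12/5*(-1/4)² = 3/20
CG = −√(3/20) = -0.387298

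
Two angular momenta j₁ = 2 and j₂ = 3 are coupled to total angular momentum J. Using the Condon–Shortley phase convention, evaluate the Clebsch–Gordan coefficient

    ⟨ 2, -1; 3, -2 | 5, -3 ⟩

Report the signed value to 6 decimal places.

+√(8/15) ≈ +0.730297

j₁+j₂−J=0  J+j₁−j₂=4  J−j₁+j₂=6  j₁+j₂+J+1=11
(j₁±m₁, j₂±m₂, J±M) = (1,3,1,5,2,8)
P² = 276480
sum k=0..0:
  [0] +1/720 = 1/720
S = 1/720
C² = P²·S² = 8/15 ; C = +0.730297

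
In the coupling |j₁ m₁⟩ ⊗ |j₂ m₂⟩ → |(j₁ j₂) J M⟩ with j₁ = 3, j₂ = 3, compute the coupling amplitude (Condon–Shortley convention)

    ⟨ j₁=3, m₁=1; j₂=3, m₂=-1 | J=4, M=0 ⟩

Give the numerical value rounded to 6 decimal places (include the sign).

j₁+j₂−J=2  J+j₁−j₂=4  J−j₁+j₂=4  j₁+j₂+J+1=11
(j₁±m₁, j₂±m₂, J±M) = (4,2,2,4,4,4)
P² = 663552/1925
sum k=0..2:
  [0] +1/32 = 1/32
  [1] −1/36 = -1/36
  [2] +1/1152 = 1/1152
S = 5/1152
C² = P²·S² = 1/154 ; C = +0.080582

+0.080582  (= +√(1/154))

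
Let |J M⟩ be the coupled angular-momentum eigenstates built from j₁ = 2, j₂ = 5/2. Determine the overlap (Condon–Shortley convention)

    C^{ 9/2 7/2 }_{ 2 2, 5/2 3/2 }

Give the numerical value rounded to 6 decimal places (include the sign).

+√(5/9) ≈ +0.745356

triangle: 0!·4!·5!/10! = 2880/3628800
(j±m)!: 4!·0!·4!·1!·8!·1! = 23224320
prefactor² = (2J+1)·Δ·N² = 184320
  k=0: +1/(0!·0!·0!·4!·4!·1!) = 1/576
Σ = 1/576  ⇒  CG² = 184320·1/576² = 5/9
CG = +√(5/9) = +0.745356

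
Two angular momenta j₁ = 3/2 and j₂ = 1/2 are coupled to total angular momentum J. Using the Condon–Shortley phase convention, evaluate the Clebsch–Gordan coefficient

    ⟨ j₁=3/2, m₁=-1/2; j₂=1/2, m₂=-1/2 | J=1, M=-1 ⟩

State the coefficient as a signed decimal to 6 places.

+√(1/4) = +0.500000

j₁+j₂−J=1  J+j₁−j₂=2  J−j₁+j₂=0  j₁+j₂+J+1=4
(j₁±m₁, j₂±m₂, J±M) = (1,2,0,1,0,2)
P² = 1
sum k=0..0:
  [0] +1/2 = 1/2
S = 1/2
C² = P²·S² = 1/4 ; C = +0.500000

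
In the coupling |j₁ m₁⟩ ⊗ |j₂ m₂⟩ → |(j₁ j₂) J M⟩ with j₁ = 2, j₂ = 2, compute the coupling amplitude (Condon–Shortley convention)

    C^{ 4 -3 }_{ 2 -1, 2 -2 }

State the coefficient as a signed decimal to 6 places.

+0.707107  (= +√(1/2))

j₁+j₂−J=0  J+j₁−j₂=4  J−j₁+j₂=4  j₁+j₂+J+1=9
(j₁±m₁, j₂±m₂, J±M) = (1,3,0,4,1,7)
P² = 10368
sum k=0..0:
  [0] +1/144 = 1/144
S = 1/144
C² = P²·S² = 1/2 ; C = +0.707107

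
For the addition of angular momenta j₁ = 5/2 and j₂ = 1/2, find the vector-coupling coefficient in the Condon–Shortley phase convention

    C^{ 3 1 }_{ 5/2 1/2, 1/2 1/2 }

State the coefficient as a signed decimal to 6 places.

+√(2/3) ≈ +0.816497

√[7·0!5!1!/7! · 3!2!1!0!4!2!] = √(96)
  +(−1)^0/∏(0,0,2,1,3,0)! = 1/12  (running 1/12)
⟨..|..⟩ = √(96)·(1/12) = +0.816497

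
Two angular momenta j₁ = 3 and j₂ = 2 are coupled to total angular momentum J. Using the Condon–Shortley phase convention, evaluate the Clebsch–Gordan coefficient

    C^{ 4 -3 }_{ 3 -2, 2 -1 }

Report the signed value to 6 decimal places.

j₁+j₂−J=1  J+j₁−j₂=5  J−j₁+j₂=3  j₁+j₂+J+1=10
(j₁±m₁, j₂±m₂, J±M) = (1,5,1,3,1,7)
P² = 6480
sum k=0..1:
  [0] +1/240 = 1/240
  [1] −1/144 = -1/144
S = -1/360
C² = P²·S² = 1/20 ; C = -0.223607

−√(1/20) = -0.223607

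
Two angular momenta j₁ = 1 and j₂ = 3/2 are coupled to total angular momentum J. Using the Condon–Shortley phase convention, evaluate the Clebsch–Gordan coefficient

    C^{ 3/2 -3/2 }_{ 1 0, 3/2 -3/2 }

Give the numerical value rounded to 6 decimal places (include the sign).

triangle: 1!×1!×2!/5! = 2/120
(j±m)!: 1!×1!×0!×3!×0!×3! = 36
prefactor² = (2J+1)×Δ×N² = 12/5
  k=0: +1/(0!×1!×1!×0!×0!×2!) = 1/2
Σ = 1/2  ⇒  CG² = 12/5×1/2² = 3/5
CG = +√(3/5) = +0.774597

+√(3/5) = +0.774597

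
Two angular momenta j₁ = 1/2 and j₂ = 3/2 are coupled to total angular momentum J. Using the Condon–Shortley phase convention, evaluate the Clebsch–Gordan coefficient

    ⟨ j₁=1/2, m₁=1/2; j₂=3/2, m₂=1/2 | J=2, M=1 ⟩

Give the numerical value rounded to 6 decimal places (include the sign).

+√(3/4) = +0.866025

j₁+j₂−J=0  J+j₁−j₂=1  J−j₁+j₂=3  j₁+j₂+J+1=5
(j₁±m₁, j₂±m₂, J±M) = (1,0,2,1,3,1)
P² = 3
sum k=0..0:
  [0] +1/2 = 1/2
S = 1/2
C² = P²·S² = 3/4 ; C = +0.866025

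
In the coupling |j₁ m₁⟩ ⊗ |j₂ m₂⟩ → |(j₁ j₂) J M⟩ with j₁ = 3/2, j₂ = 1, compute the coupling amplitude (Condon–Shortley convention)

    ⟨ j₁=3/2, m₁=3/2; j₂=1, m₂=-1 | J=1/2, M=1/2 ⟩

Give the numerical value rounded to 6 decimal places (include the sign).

j₁+j₂−J=2  J+j₁−j₂=1  J−j₁+j₂=0  j₁+j₂+J+1=4
(j₁±m₁, j₂±m₂, J±M) = (3,0,0,2,1,0)
P² = 2
sum k=0..0:
  [0] +1/2 = 1/2
S = 1/2
C² = P²·S² = 1/2 ; C = +0.707107

+√(1/2) = +0.707107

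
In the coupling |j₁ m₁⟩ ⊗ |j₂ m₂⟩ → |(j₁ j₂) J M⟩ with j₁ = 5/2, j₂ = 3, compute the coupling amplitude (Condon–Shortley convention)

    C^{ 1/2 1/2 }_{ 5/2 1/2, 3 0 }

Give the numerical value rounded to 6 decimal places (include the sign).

triangle: 5!×0!×1!/7! = 120/5040
(j±m)!: 3!×2!×3!×3!×1!×0! = 432
prefactor² = (2J+1)×Δ×N² = 144/7
  k=2: +1/(2!×3!×0!×1!×0!×0!) = 1/12
Σ = 1/12  ⇒  CG² = 144/7×1/12² = 1/7
CG = +√(1/7) = +0.377964

+0.377964  (= +√(1/7))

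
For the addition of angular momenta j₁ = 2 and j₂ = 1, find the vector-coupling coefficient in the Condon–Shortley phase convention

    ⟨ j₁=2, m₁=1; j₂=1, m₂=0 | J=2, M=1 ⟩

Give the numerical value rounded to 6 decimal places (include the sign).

√[5·1!3!1!/6! · 3!1!1!1!3!1!] = √(3/2)
  +(−1)^0/∏(0,1,1,1,2,0)! = 1/2  (running 1/2)
  +(−1)^1/∏(1,0,0,0,3,1)! = -1/6  (running 1/3)
⟨..|..⟩ = √(3/2)·(1/3) = +0.408248

+0.408248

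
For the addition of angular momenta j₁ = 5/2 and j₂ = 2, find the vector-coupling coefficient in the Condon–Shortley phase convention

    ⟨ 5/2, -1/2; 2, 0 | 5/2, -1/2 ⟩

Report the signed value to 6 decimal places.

-0.478091  (= −√(8/35))

j₁+j₂−J=2  J+j₁−j₂=3  J−j₁+j₂=2  j₁+j₂+J+1=8
(j₁±m₁, j₂±m₂, J±M) = (2,3,2,2,2,3)
P² = 72/35
sum k=0..2:
  [0] +1/24 = 1/24
  [1] −1/2 = -1/2
  [2] +1/8 = 1/8
S = -1/3
C² = P²·S² = 8/35 ; C = -0.478091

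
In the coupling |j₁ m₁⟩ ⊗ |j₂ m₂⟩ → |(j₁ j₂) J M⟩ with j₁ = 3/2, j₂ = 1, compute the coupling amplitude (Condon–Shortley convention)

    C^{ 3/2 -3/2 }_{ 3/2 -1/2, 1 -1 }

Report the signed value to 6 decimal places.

triangle: 1!*2!*1!/5! = 2/120
(j±m)!: 1!*2!*0!*2!*0!*3! = 24
prefactor² = (2J+1)*Δ*N² = 8/5
  k=0: +1/(0!*1!*2!*0!*0!*1!) = 1/2
Σ = 1/2  ⇒  CG² = 8/5*1/2² = 2/5
CG = +√(2/5) = +0.632456

+√(2/5) = +0.632456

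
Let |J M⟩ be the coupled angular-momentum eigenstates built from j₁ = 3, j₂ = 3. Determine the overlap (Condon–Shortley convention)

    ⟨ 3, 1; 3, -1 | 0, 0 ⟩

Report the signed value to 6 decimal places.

√[1·6!0!0!/7! · 4!2!2!4!0!0!] = √(2304/7)
  +(−1)^2/∏(2,4,0,0,0,0)! = 1/48  (running 1/48)
⟨..|..⟩ = √(2304/7)·(1/48) = +0.377964

+√(1/7) ≈ +0.377964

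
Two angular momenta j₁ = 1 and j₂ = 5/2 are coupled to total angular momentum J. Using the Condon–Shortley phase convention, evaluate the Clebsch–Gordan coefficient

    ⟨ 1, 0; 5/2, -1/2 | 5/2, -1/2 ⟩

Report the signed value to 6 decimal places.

+√(1/35) ≈ +0.169031

triangle: 1!·1!·4!/7! = 24/5040
(j±m)!: 1!·1!·2!·3!·2!·3! = 144
prefactor² = (2J+1)·Δ·N² = 144/35
  k=0: +1/(0!·1!·1!·2!·0!·2!) = 1/4
  k=1: −1/(1!·0!·0!·1!·1!·3!) = -1/6
Σ = 1/12  ⇒  CG² = 144/35·1/12² = 1/35
CG = +√(1/35) = +0.169031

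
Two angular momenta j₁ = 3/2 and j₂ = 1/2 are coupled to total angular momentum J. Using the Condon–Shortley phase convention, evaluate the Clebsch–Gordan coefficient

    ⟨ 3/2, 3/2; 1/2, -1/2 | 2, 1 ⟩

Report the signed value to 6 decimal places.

√[5·0!3!1!/5! · 3!0!0!1!3!1!] = √(9)
  +(−1)^0/∏(0,0,0,0,3,1)! = 1/6  (running 1/6)
⟨..|..⟩ = √(9)·(1/6) = +0.500000

+√(1/4) ≈ +0.500000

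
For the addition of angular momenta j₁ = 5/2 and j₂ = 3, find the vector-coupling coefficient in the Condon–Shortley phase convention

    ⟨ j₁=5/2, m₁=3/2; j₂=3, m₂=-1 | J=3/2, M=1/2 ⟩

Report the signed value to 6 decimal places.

-0.483046  (= −√(7/30))

√[4·4!1!2!/8! · 4!1!2!4!2!1!] = √(384/35)
  +(−1)^0/∏(0,4,1,2,0,0)! = 1/48  (running 1/48)
  +(−1)^1/∏(1,3,0,1,1,1)! = -1/6  (running -7/48)
⟨..|..⟩ = √(384/35)·(-7/48) = -0.483046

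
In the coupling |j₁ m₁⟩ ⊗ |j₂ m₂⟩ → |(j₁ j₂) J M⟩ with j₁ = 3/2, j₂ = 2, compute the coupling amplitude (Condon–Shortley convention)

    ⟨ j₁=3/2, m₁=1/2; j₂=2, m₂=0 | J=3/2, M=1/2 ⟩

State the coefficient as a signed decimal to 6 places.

−√(1/5) = -0.447214

j₁+j₂−J=2  J+j₁−j₂=1  J−j₁+j₂=2  j₁+j₂+J+1=6
(j₁±m₁, j₂±m₂, J±M) = (2,1,2,2,2,1)
P² = 16/45
sum k=0..1:
  [0] +1/4 = 1/4
  [1] −1/1 = -1
S = -3/4
C² = P²·S² = 1/5 ; C = -0.447214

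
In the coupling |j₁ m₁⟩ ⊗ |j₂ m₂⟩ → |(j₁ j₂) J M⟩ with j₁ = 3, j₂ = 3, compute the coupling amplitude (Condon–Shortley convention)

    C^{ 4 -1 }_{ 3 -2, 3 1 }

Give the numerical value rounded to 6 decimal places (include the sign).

+√(16/77) ≈ +0.455842

√[9·2!4!4!/11! · 1!5!4!2!3!5!] = √(82944/77)
  +(−1)^1/∏(1,1,4,3,0,1)! = -1/144  (running -1/144)
  +(−1)^2/∏(2,0,3,2,1,2)! = 1/48  (running 1/72)
⟨..|..⟩ = √(82944/77)·(1/72) = +0.455842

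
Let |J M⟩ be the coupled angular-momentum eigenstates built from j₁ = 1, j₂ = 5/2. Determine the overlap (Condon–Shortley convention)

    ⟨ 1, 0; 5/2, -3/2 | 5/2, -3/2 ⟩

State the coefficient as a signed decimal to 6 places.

+√(9/35) = +0.507093

j₁+j₂−J=1  J+j₁−j₂=1  J−j₁+j₂=4  j₁+j₂+J+1=7
(j₁±m₁, j₂±m₂, J±M) = (1,1,1,4,1,4)
P² = 576/35
sum k=0..1:
  [0] +1/6 = 1/6
  [1] −1/24 = -1/24
S = 1/8
C² = P²·S² = 9/35 ; C = +0.507093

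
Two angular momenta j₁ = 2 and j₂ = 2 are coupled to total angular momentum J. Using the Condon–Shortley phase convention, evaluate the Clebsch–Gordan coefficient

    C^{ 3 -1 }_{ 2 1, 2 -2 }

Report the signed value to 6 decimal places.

√[7·1!3!3!/8! · 3!1!0!4!2!4!] = √(216/5)
  +(−1)^0/∏(0,1,1,0,2,3)! = 1/12  (running 1/12)
⟨..|..⟩ = √(216/5)·(1/12) = +0.547723

+√(3/10) = +0.547723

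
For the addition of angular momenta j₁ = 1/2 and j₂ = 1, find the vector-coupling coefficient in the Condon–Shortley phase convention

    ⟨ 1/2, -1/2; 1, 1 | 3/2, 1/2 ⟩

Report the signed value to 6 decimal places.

j₁+j₂−J=0  J+j₁−j₂=1  J−j₁+j₂=2  j₁+j₂+J+1=4
(j₁±m₁, j₂±m₂, J±M) = (0,1,2,0,2,1)
P² = 4/3
sum k=0..0:
  [0] +1/2 = 1/2
S = 1/2
C² = P²·S² = 1/3 ; C = +0.577350

+√(1/3) = +0.577350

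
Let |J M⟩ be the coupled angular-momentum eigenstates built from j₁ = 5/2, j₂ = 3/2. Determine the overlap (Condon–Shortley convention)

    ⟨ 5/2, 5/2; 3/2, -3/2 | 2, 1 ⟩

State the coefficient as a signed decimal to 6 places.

+√(5/14) ≈ +0.597614

triangle: 2!×3!×1!/7! = 12/5040
(j±m)!: 5!×0!×0!×3!×3!×1! = 4320
prefactor² = (2J+1)×Δ×N² = 360/7
  k=0: +1/(0!×2!×0!×0!×3!×1!) = 1/12
Σ = 1/12  ⇒  CG² = 360/7×1/12² = 5/14
CG = +√(5/14) = +0.597614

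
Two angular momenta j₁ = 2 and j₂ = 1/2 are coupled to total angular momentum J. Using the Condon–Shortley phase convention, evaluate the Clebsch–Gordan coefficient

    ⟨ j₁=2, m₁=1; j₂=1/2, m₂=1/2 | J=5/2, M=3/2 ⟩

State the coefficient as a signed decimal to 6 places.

j₁+j₂−J=0  J+j₁−j₂=4  J−j₁+j₂=1  j₁+j₂+J+1=6
(j₁±m₁, j₂±m₂, J±M) = (3,1,1,0,4,1)
P² = 144/5
sum k=0..0:
  [0] +1/6 = 1/6
S = 1/6
C² = P²·S² = 4/5 ; C = +0.894427

+0.894427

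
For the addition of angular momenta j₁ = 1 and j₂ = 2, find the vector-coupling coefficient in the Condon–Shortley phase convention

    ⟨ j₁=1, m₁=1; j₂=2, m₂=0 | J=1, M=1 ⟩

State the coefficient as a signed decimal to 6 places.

√[3·2!0!2!/5! · 2!0!2!2!2!0!] = √(8/5)
  +(−1)^0/∏(0,2,0,2,0,0)! = 1/4  (running 1/4)
⟨..|..⟩ = √(8/5)·(1/4) = +0.316228

+0.316228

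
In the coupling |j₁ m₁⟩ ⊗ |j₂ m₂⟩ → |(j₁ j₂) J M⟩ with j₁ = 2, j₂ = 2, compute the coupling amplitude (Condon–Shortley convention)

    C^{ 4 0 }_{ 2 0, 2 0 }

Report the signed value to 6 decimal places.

+0.717137  (= +√(18/35))

j₁+j₂−J=0  J+j₁−j₂=4  J−j₁+j₂=4  j₁+j₂+J+1=9
(j₁±m₁, j₂±m₂, J±M) = (2,2,2,2,4,4)
P² = 4608/35
sum k=0..0:
  [0] +1/16 = 1/16
S = 1/16
C² = P²·S² = 18/35 ; C = +0.717137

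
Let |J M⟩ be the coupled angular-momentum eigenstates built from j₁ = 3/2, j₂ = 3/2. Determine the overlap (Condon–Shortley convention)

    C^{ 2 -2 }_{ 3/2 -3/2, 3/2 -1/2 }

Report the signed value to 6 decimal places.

j₁+j₂−J=1  J+j₁−j₂=2  J−j₁+j₂=2  j₁+j₂+J+1=6
(j₁±m₁, j₂±m₂, J±M) = (0,3,1,2,0,4)
P² = 8
sum k=1..1:
  [1] −1/4 = -1/4
S = -1/4
C² = P²·S² = 1/2 ; C = -0.707107

−√(1/2) = -0.707107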